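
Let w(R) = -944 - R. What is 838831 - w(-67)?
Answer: 839708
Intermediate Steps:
838831 - w(-67) = 838831 - (-944 - 1*(-67)) = 838831 - (-944 + 67) = 838831 - 1*(-877) = 838831 + 877 = 839708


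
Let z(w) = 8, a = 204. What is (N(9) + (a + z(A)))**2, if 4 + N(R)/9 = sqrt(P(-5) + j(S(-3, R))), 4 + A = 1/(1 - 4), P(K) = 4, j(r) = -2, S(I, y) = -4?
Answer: 31138 + 3168*sqrt(2) ≈ 35618.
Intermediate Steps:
A = -13/3 (A = -4 + 1/(1 - 4) = -4 + 1/(-3) = -4 - 1/3 = -13/3 ≈ -4.3333)
N(R) = -36 + 9*sqrt(2) (N(R) = -36 + 9*sqrt(4 - 2) = -36 + 9*sqrt(2))
(N(9) + (a + z(A)))**2 = ((-36 + 9*sqrt(2)) + (204 + 8))**2 = ((-36 + 9*sqrt(2)) + 212)**2 = (176 + 9*sqrt(2))**2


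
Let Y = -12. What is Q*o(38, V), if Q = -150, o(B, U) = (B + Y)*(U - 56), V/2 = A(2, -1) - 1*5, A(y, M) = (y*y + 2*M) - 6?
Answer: 288600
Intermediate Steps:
A(y, M) = -6 + y² + 2*M (A(y, M) = (y² + 2*M) - 6 = -6 + y² + 2*M)
V = -18 (V = 2*((-6 + 2² + 2*(-1)) - 1*5) = 2*((-6 + 4 - 2) - 5) = 2*(-4 - 5) = 2*(-9) = -18)
o(B, U) = (-56 + U)*(-12 + B) (o(B, U) = (B - 12)*(U - 56) = (-12 + B)*(-56 + U) = (-56 + U)*(-12 + B))
Q*o(38, V) = -150*(672 - 56*38 - 12*(-18) + 38*(-18)) = -150*(672 - 2128 + 216 - 684) = -150*(-1924) = 288600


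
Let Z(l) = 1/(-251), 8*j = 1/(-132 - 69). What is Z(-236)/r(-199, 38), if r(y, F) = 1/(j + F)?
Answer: -61103/403608 ≈ -0.15139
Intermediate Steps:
j = -1/1608 (j = 1/(8*(-132 - 69)) = (1/8)/(-201) = (1/8)*(-1/201) = -1/1608 ≈ -0.00062189)
r(y, F) = 1/(-1/1608 + F)
Z(l) = -1/251
Z(-236)/r(-199, 38) = -1/(251*(1608/(-1 + 1608*38))) = -1/(251*(1608/(-1 + 61104))) = -1/(251*(1608/61103)) = -1/(251*(1608*(1/61103))) = -1/(251*1608/61103) = -1/251*61103/1608 = -61103/403608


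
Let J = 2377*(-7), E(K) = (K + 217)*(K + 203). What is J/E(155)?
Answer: -16639/133176 ≈ -0.12494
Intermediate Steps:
E(K) = (203 + K)*(217 + K) (E(K) = (217 + K)*(203 + K) = (203 + K)*(217 + K))
J = -16639
J/E(155) = -16639/(44051 + 155**2 + 420*155) = -16639/(44051 + 24025 + 65100) = -16639/133176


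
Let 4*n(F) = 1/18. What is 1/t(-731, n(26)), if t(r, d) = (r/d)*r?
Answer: 1/38473992 ≈ 2.5992e-8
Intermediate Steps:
n(F) = 1/72 (n(F) = (¼)/18 = (¼)*(1/18) = 1/72)
t(r, d) = r²/d
1/t(-731, n(26)) = 1/((-731)²/(1/72)) = 1/(72*534361) = 1/38473992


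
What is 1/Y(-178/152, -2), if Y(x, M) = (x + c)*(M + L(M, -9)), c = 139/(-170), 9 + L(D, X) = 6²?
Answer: -1292/64235 ≈ -0.020114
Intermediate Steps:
L(D, X) = 27 (L(D, X) = -9 + 6² = -9 + 36 = 27)
c = -139/170 (c = 139*(-1/170) = -139/170 ≈ -0.81765)
Y(x, M) = (27 + M)*(-139/170 + x) (Y(x, M) = (x - 139/170)*(M + 27) = (-139/170 + x)*(27 + M) = (27 + M)*(-139/170 + x))
1/Y(-178/152, -2) = 1/(-3753/170 + 27*(-178/152) - 139/170*(-2) - (-356)/152) = 1/(-3753/170 + 27*(-178*1/152) + 139/85 - (-356)/152) = 1/(-3753/170 + 27*(-89/76) + 139/85 - 2*(-89/76)) = 1/(-3753/170 - 2403/76 + 139/85 + 89/38) = 1/(-64235/1292) = -1292/64235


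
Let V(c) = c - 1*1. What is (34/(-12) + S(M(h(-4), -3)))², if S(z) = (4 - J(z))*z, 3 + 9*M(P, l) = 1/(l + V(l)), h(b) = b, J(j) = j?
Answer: 1193495209/63011844 ≈ 18.941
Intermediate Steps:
V(c) = -1 + c (V(c) = c - 1 = -1 + c)
M(P, l) = -⅓ + 1/(9*(-1 + 2*l)) (M(P, l) = -⅓ + 1/(9*(l + (-1 + l))) = -⅓ + 1/(9*(-1 + 2*l)))
S(z) = z*(4 - z) (S(z) = (4 - z)*z = z*(4 - z))
(34/(-12) + S(M(h(-4), -3)))² = (34/(-12) + (2*(2 - 3*(-3))/(9*(-1 + 2*(-3))))*(4 - 2*(2 - 3*(-3))/(9*(-1 + 2*(-3)))))² = (34*(-1/12) + (2*(2 + 9)/(9*(-1 - 6)))*(4 - 2*(2 + 9)/(9*(-1 - 6))))² = (-17/6 + ((2/9)*11/(-7))*(4 - 2*11/(9*(-7))))² = (-17/6 + ((2/9)*(-⅐)*11)*(4 - 2*(-1)*11/(9*7)))² = (-17/6 - 22*(4 - 1*(-22/63))/63)² = (-17/6 - 22*(4 + 22/63)/63)² = (-17/6 - 22/63*274/63)² = (-17/6 - 6028/3969)² = (-34547/7938)² = 1193495209/63011844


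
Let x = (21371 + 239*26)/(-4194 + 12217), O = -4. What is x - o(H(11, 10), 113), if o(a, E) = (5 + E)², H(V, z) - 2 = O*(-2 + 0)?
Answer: -111684667/8023 ≈ -13921.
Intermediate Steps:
H(V, z) = 10 (H(V, z) = 2 - 4*(-2 + 0) = 2 - 4*(-2) = 2 + 8 = 10)
x = 27585/8023 (x = (21371 + 6214)/8023 = 27585*(1/8023) = 27585/8023 ≈ 3.4382)
x - o(H(11, 10), 113) = 27585/8023 - (5 + 113)² = 27585/8023 - 1*118² = 27585/8023 - 1*13924 = 27585/8023 - 13924 = -111684667/8023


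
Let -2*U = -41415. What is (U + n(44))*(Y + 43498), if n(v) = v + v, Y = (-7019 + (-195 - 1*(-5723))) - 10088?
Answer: 1327543129/2 ≈ 6.6377e+8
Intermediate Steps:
U = 41415/2 (U = -½*(-41415) = 41415/2 ≈ 20708.)
Y = -11579 (Y = (-7019 + (-195 + 5723)) - 10088 = (-7019 + 5528) - 10088 = -1491 - 10088 = -11579)
n(v) = 2*v
(U + n(44))*(Y + 43498) = (41415/2 + 2*44)*(-11579 + 43498) = (41415/2 + 88)*31919 = (41591/2)*31919 = 1327543129/2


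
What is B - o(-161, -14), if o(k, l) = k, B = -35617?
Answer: -35456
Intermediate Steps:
B - o(-161, -14) = -35617 - 1*(-161) = -35617 + 161 = -35456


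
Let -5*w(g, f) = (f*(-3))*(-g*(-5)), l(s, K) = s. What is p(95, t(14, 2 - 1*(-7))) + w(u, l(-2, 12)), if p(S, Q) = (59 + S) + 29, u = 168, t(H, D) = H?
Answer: -825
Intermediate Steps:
p(S, Q) = 88 + S
w(g, f) = 3*f*g (w(g, f) = -f*(-3)*-g*(-5)/5 = -(-3*f)*5*g/5 = -(-3)*f*g = 3*f*g)
p(95, t(14, 2 - 1*(-7))) + w(u, l(-2, 12)) = (88 + 95) + 3*(-2)*168 = 183 - 1008 = -825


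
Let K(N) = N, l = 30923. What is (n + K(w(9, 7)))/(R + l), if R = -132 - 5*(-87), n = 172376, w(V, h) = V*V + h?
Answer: 86232/15613 ≈ 5.5231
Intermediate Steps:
w(V, h) = h + V² (w(V, h) = V² + h = h + V²)
R = 303 (R = -132 + 435 = 303)
(n + K(w(9, 7)))/(R + l) = (172376 + (7 + 9²))/(303 + 30923) = (172376 + (7 + 81))/31226 = (172376 + 88)*(1/31226) = 172464*(1/31226) = 86232/15613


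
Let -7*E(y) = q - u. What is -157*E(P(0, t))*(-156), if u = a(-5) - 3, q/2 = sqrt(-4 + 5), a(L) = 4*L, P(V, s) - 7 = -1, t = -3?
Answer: -612300/7 ≈ -87471.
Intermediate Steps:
P(V, s) = 6 (P(V, s) = 7 - 1 = 6)
q = 2 (q = 2*sqrt(-4 + 5) = 2*sqrt(1) = 2*1 = 2)
u = -23 (u = 4*(-5) - 3 = -20 - 3 = -23)
E(y) = -25/7 (E(y) = -(2 - 1*(-23))/7 = -(2 + 23)/7 = -1/7*25 = -25/7)
-157*E(P(0, t))*(-156) = -157*(-25/7)*(-156) = (3925/7)*(-156) = -612300/7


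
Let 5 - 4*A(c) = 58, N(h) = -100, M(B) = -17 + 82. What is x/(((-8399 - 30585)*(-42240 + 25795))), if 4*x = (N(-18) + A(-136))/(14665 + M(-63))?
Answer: -151/50364178092800 ≈ -2.9982e-12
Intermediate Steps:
M(B) = 65
A(c) = -53/4 (A(c) = 5/4 - ¼*58 = 5/4 - 29/2 = -53/4)
x = -151/78560 (x = ((-100 - 53/4)/(14665 + 65))/4 = (-453/4/14730)/4 = (-453/4*1/14730)/4 = (¼)*(-151/19640) = -151/78560 ≈ -0.0019221)
x/(((-8399 - 30585)*(-42240 + 25795))) = -151*1/((-42240 + 25795)*(-8399 - 30585))/78560 = -151/(78560*((-38984*(-16445)))) = -151/78560/641091880 = -151/78560*1/641091880 = -151/50364178092800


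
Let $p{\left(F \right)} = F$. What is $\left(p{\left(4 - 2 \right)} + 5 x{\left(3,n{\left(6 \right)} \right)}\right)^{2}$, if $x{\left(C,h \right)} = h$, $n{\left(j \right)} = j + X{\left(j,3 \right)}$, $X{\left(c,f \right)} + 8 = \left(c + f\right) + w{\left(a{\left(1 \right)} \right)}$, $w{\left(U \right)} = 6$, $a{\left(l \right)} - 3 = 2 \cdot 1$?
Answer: $4489$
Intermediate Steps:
$a{\left(l \right)} = 5$ ($a{\left(l \right)} = 3 + 2 \cdot 1 = 3 + 2 = 5$)
$X{\left(c,f \right)} = -2 + c + f$ ($X{\left(c,f \right)} = -8 + \left(\left(c + f\right) + 6\right) = -8 + \left(6 + c + f\right) = -2 + c + f$)
$n{\left(j \right)} = 1 + 2 j$ ($n{\left(j \right)} = j + \left(-2 + j + 3\right) = j + \left(1 + j\right) = 1 + 2 j$)
$\left(p{\left(4 - 2 \right)} + 5 x{\left(3,n{\left(6 \right)} \right)}\right)^{2} = \left(\left(4 - 2\right) + 5 \left(1 + 2 \cdot 6\right)\right)^{2} = \left(2 + 5 \left(1 + 12\right)\right)^{2} = \left(2 + 5 \cdot 13\right)^{2} = \left(2 + 65\right)^{2} = 67^{2} = 4489$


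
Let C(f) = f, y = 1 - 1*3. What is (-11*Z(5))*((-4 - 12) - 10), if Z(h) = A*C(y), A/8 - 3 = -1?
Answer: -9152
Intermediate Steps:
y = -2 (y = 1 - 3 = -2)
A = 16 (A = 24 + 8*(-1) = 24 - 8 = 16)
Z(h) = -32 (Z(h) = 16*(-2) = -32)
(-11*Z(5))*((-4 - 12) - 10) = (-11*(-32))*((-4 - 12) - 10) = 352*(-16 - 10) = 352*(-26) = -9152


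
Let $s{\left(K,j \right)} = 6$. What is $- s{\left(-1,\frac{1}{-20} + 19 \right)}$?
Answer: $-6$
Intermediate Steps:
$- s{\left(-1,\frac{1}{-20} + 19 \right)} = \left(-1\right) 6 = -6$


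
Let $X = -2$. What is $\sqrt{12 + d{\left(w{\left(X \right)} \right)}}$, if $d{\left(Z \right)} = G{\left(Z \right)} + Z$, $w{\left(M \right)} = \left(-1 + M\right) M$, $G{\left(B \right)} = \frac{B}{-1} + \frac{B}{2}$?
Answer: $\sqrt{15} \approx 3.873$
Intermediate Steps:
$G{\left(B \right)} = - \frac{B}{2}$ ($G{\left(B \right)} = B \left(-1\right) + B \frac{1}{2} = - B + \frac{B}{2} = - \frac{B}{2}$)
$w{\left(M \right)} = M \left(-1 + M\right)$
$d{\left(Z \right)} = \frac{Z}{2}$ ($d{\left(Z \right)} = - \frac{Z}{2} + Z = \frac{Z}{2}$)
$\sqrt{12 + d{\left(w{\left(X \right)} \right)}} = \sqrt{12 + \frac{\left(-2\right) \left(-1 - 2\right)}{2}} = \sqrt{12 + \frac{\left(-2\right) \left(-3\right)}{2}} = \sqrt{12 + \frac{1}{2} \cdot 6} = \sqrt{12 + 3} = \sqrt{15}$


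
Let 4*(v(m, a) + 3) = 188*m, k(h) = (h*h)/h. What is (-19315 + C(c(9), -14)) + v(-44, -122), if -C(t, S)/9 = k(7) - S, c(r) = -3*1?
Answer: -21575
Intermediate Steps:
c(r) = -3
k(h) = h (k(h) = h²/h = h)
v(m, a) = -3 + 47*m (v(m, a) = -3 + (188*m)/4 = -3 + 47*m)
C(t, S) = -63 + 9*S (C(t, S) = -9*(7 - S) = -63 + 9*S)
(-19315 + C(c(9), -14)) + v(-44, -122) = (-19315 + (-63 + 9*(-14))) + (-3 + 47*(-44)) = (-19315 + (-63 - 126)) + (-3 - 2068) = (-19315 - 189) - 2071 = -19504 - 2071 = -21575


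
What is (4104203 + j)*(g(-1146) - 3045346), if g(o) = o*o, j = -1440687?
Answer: -4613289617480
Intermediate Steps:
g(o) = o²
(4104203 + j)*(g(-1146) - 3045346) = (4104203 - 1440687)*((-1146)² - 3045346) = 2663516*(1313316 - 3045346) = 2663516*(-1732030) = -4613289617480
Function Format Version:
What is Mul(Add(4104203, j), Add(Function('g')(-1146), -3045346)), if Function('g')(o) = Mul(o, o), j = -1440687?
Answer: -4613289617480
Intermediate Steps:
Function('g')(o) = Pow(o, 2)
Mul(Add(4104203, j), Add(Function('g')(-1146), -3045346)) = Mul(Add(4104203, -1440687), Add(Pow(-1146, 2), -3045346)) = Mul(2663516, Add(1313316, -3045346)) = Mul(2663516, -1732030) = -4613289617480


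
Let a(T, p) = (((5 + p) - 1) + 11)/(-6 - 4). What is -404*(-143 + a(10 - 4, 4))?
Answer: 292698/5 ≈ 58540.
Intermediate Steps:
a(T, p) = -3/2 - p/10 (a(T, p) = ((4 + p) + 11)/(-10) = (15 + p)*(-⅒) = -3/2 - p/10)
-404*(-143 + a(10 - 4, 4)) = -404*(-143 + (-3/2 - ⅒*4)) = -404*(-143 + (-3/2 - ⅖)) = -404*(-143 - 19/10) = -404*(-1449/10) = 292698/5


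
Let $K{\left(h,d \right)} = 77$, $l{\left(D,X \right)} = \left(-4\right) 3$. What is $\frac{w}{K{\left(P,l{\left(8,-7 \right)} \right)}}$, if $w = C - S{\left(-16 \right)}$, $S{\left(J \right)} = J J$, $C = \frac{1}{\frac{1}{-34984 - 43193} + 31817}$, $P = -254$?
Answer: $- \frac{636763469471}{191526535816} \approx -3.3247$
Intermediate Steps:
$l{\left(D,X \right)} = -12$
$C = \frac{78177}{2487357608}$ ($C = \frac{1}{\frac{1}{-78177} + 31817} = \frac{1}{- \frac{1}{78177} + 31817} = \frac{1}{\frac{2487357608}{78177}} = \frac{78177}{2487357608} \approx 3.143 \cdot 10^{-5}$)
$S{\left(J \right)} = J^{2}$
$w = - \frac{636763469471}{2487357608}$ ($w = \frac{78177}{2487357608} - \left(-16\right)^{2} = \frac{78177}{2487357608} - 256 = - \frac{636763469471}{2487357608} \approx -256.0$)
$\frac{w}{K{\left(P,l{\left(8,-7 \right)} \right)}} = - \frac{636763469471}{2487357608 \cdot 77} = \left(- \frac{636763469471}{2487357608}\right) \frac{1}{77} = - \frac{636763469471}{191526535816}$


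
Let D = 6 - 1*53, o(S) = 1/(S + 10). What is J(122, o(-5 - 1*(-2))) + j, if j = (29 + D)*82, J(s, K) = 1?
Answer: -1475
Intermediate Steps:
o(S) = 1/(10 + S)
D = -47 (D = 6 - 53 = -47)
j = -1476 (j = (29 - 47)*82 = -18*82 = -1476)
J(122, o(-5 - 1*(-2))) + j = 1 - 1476 = -1475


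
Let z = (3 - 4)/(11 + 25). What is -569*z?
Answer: 569/36 ≈ 15.806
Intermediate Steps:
z = -1/36 ≈ -0.027778
-569*z = -569*(-1)/36 = -1*(-569/36) = 569/36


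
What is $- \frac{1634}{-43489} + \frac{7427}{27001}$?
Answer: $\frac{367112437}{1174246489} \approx 0.31264$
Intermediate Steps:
$- \frac{1634}{-43489} + \frac{7427}{27001} = \left(-1634\right) \left(- \frac{1}{43489}\right) + 7427 \cdot \frac{1}{27001} = \frac{1634}{43489} + \frac{7427}{27001} = \frac{367112437}{1174246489}$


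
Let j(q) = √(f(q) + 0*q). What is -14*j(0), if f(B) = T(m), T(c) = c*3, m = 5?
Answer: -14*√15 ≈ -54.222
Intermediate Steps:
T(c) = 3*c
f(B) = 15 (f(B) = 3*5 = 15)
j(q) = √15 (j(q) = √(15 + 0*q) = √(15 + 0) = √15)
-14*j(0) = -14*√15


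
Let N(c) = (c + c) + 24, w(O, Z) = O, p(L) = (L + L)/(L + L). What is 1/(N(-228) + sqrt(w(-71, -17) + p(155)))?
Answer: -216/93347 - I*sqrt(70)/186694 ≈ -0.0023139 - 4.4814e-5*I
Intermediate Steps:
p(L) = 1 (p(L) = (2*L)/((2*L)) = (2*L)*(1/(2*L)) = 1)
N(c) = 24 + 2*c (N(c) = 2*c + 24 = 24 + 2*c)
1/(N(-228) + sqrt(w(-71, -17) + p(155))) = 1/((24 + 2*(-228)) + sqrt(-71 + 1)) = 1/((24 - 456) + sqrt(-70)) = 1/(-432 + I*sqrt(70))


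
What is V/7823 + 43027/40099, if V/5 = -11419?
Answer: -1952852184/313694477 ≈ -6.2253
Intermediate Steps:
V = -57095 (V = 5*(-11419) = -57095)
V/7823 + 43027/40099 = -57095/7823 + 43027/40099 = -1952852184/313694477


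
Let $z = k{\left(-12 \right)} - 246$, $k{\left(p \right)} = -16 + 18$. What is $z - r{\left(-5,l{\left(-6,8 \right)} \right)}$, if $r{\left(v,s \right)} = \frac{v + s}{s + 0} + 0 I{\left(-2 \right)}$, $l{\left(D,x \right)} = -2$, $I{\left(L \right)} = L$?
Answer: $- \frac{495}{2} \approx -247.5$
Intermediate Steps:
$k{\left(p \right)} = 2$
$r{\left(v,s \right)} = \frac{s + v}{s}$ ($r{\left(v,s \right)} = \frac{v + s}{s + 0} + 0 \left(-2\right) = \frac{s + v}{s} + 0 = \frac{s + v}{s}$)
$z = -244$ ($z = 2 - 246 = -244$)
$z - r{\left(-5,l{\left(-6,8 \right)} \right)} = -244 - \frac{-2 - 5}{-2} = -244 - \left(- \frac{1}{2}\right) \left(-7\right) = -244 - \frac{7}{2} = - \frac{495}{2}$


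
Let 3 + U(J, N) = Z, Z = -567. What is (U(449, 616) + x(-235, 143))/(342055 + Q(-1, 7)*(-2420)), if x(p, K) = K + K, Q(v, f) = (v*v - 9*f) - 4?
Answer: -284/501775 ≈ -0.00056599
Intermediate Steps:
U(J, N) = -570 (U(J, N) = -3 - 567 = -570)
Q(v, f) = -4 + v**2 - 9*f (Q(v, f) = (v**2 - 9*f) - 4 = -4 + v**2 - 9*f)
x(p, K) = 2*K
(U(449, 616) + x(-235, 143))/(342055 + Q(-1, 7)*(-2420)) = (-570 + 2*143)/(342055 + (-4 + (-1)**2 - 9*7)*(-2420)) = (-570 + 286)/(342055 + (-4 + 1 - 63)*(-2420)) = -284/(342055 - 66*(-2420)) = -284/(342055 + 159720) = -284/501775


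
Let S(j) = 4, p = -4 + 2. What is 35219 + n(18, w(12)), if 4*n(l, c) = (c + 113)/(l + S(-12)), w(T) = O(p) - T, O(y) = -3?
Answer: 1549685/44 ≈ 35220.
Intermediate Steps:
p = -2
w(T) = -3 - T
n(l, c) = (113 + c)/(4*(4 + l)) (n(l, c) = ((c + 113)/(l + 4))/4 = ((113 + c)/(4 + l))/4 = (113 + c)/(4*(4 + l)))
35219 + n(18, w(12)) = 35219 + (113 + (-3 - 1*12))/(4*(4 + 18)) = 35219 + (1/4)*(113 + (-3 - 12))/22 = 35219 + (1/4)*(1/22)*(113 - 15) = 35219 + (1/4)*(1/22)*98 = 35219 + 49/44 = 1549685/44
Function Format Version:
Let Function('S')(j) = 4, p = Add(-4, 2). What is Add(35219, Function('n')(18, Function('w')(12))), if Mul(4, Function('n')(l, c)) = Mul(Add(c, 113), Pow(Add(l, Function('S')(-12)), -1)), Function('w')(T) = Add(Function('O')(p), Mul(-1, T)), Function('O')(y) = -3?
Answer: Rational(1549685, 44) ≈ 35220.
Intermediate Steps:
p = -2
Function('w')(T) = Add(-3, Mul(-1, T))
Function('n')(l, c) = Mul(Rational(1, 4), Pow(Add(4, l), -1), Add(113, c)) (Function('n')(l, c) = Mul(Rational(1, 4), Mul(Add(c, 113), Pow(Add(l, 4), -1))) = Mul(Rational(1, 4), Mul(Add(113, c), Pow(Add(4, l), -1))) = Mul(Rational(1, 4), Mul(Pow(Add(4, l), -1), Add(113, c))) = Mul(Rational(1, 4), Pow(Add(4, l), -1), Add(113, c)))
Add(35219, Function('n')(18, Function('w')(12))) = Add(35219, Mul(Rational(1, 4), Pow(Add(4, 18), -1), Add(113, Add(-3, Mul(-1, 12))))) = Add(35219, Mul(Rational(1, 4), Pow(22, -1), Add(113, Add(-3, -12)))) = Add(35219, Mul(Rational(1, 4), Rational(1, 22), Add(113, -15))) = Add(35219, Mul(Rational(1, 4), Rational(1, 22), 98)) = Add(35219, Rational(49, 44)) = Rational(1549685, 44)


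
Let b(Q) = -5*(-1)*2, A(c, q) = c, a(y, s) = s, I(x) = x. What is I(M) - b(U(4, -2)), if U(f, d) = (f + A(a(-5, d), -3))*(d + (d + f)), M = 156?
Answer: 146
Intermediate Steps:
U(f, d) = (d + f)*(f + 2*d) (U(f, d) = (f + d)*(d + (d + f)) = (d + f)*(f + 2*d))
b(Q) = 10 (b(Q) = 5*2 = 10)
I(M) - b(U(4, -2)) = 156 - 1*10 = 156 - 10 = 146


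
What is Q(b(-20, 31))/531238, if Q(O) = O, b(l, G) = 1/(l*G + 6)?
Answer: -1/326180132 ≈ -3.0658e-9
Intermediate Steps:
b(l, G) = 1/(6 + G*l) (b(l, G) = 1/(G*l + 6) = 1/(6 + G*l))
Q(b(-20, 31))/531238 = 1/((6 + 31*(-20))*531238) = (1/531238)/(6 - 620) = (1/531238)/(-614) = -1/614*1/531238 = -1/326180132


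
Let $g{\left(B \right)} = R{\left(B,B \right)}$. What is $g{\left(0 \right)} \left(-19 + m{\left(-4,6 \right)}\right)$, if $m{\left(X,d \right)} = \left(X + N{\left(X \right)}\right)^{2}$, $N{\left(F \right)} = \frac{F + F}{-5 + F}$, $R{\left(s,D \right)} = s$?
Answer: $0$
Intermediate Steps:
$g{\left(B \right)} = B$
$N{\left(F \right)} = \frac{2 F}{-5 + F}$
$m{\left(X,d \right)} = \left(X + \frac{2 X}{-5 + X}\right)^{2}$
$g{\left(0 \right)} \left(-19 + m{\left(-4,6 \right)}\right) = 0 \left(-19 + \frac{\left(-4\right)^{2} \left(-3 - 4\right)^{2}}{\left(-5 - 4\right)^{2}}\right) = 0 \left(-19 + \frac{16 \left(-7\right)^{2}}{81}\right) = 0 \left(-19 + 16 \cdot \frac{1}{81} \cdot 49\right) = 0 \left(-19 + \frac{784}{81}\right) = 0 \left(- \frac{755}{81}\right) = 0$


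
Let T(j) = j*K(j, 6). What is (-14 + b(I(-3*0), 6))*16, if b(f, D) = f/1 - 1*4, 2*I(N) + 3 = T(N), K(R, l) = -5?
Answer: -312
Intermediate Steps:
T(j) = -5*j (T(j) = j*(-5) = -5*j)
I(N) = -3/2 - 5*N/2 (I(N) = -3/2 + (-5*N)/2 = -3/2 - 5*N/2)
b(f, D) = -4 + f (b(f, D) = f*1 - 4 = f - 4 = -4 + f)
(-14 + b(I(-3*0), 6))*16 = (-14 + (-4 + (-3/2 - (-15)*0/2)))*16 = (-14 + (-4 + (-3/2 - 5/2*0)))*16 = (-14 + (-4 + (-3/2 + 0)))*16 = (-14 + (-4 - 3/2))*16 = (-14 - 11/2)*16 = -39/2*16 = -312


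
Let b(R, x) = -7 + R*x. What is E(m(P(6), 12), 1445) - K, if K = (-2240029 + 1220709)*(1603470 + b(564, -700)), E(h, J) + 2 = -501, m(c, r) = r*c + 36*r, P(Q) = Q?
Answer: 1232014368657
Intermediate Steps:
m(c, r) = 36*r + c*r (m(c, r) = c*r + 36*r = 36*r + c*r)
E(h, J) = -503 (E(h, J) = -2 - 501 = -503)
K = -1232014369160 (K = (-2240029 + 1220709)*(1603470 + (-7 + 564*(-700))) = -1019320*(1603470 + (-7 - 394800)) = -1019320*(1603470 - 394807) = -1019320*1208663 = -1232014369160)
E(m(P(6), 12), 1445) - K = -503 - 1*(-1232014369160) = -503 + 1232014369160 = 1232014368657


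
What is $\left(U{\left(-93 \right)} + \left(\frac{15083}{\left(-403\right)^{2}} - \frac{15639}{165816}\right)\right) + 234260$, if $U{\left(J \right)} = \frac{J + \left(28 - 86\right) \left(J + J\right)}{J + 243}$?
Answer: $\frac{10517573979573107}{44883351240} \approx 2.3433 \cdot 10^{5}$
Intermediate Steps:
$U{\left(J \right)} = - \frac{115 J}{243 + J}$ ($U{\left(J \right)} = \frac{J - 58 \cdot 2 J}{243 + J} = \frac{J - 116 J}{243 + J} = \frac{\left(-115\right) J}{243 + J} = - \frac{115 J}{243 + J}$)
$\left(U{\left(-93 \right)} + \left(\frac{15083}{\left(-403\right)^{2}} - \frac{15639}{165816}\right)\right) + 234260 = \left(\left(-115\right) \left(-93\right) \frac{1}{243 - 93} + \left(\frac{15083}{\left(-403\right)^{2}} - \frac{15639}{165816}\right)\right) + 234260 = \left(\left(-115\right) \left(-93\right) \frac{1}{150} + \left(\frac{15083}{162409} - \frac{5213}{55272}\right)\right) + 234260 = \left(\left(-115\right) \left(-93\right) \frac{1}{150} + \left(15083 \cdot \frac{1}{162409} - \frac{5213}{55272}\right)\right) + 234260 = \left(\frac{713}{10} + \left(\frac{15083}{162409} - \frac{5213}{55272}\right)\right) + 234260 = \left(\frac{713}{10} - \frac{12970541}{8976670248}\right) + 234260 = \frac{3200118090707}{44883351240} + 234260 = \frac{10517573979573107}{44883351240}$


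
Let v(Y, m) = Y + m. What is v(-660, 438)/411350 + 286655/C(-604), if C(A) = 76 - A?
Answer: 11791538329/27971800 ≈ 421.55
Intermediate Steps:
v(-660, 438)/411350 + 286655/C(-604) = (-660 + 438)/411350 + 286655/(76 - 1*(-604)) = -222*1/411350 + 286655/(76 + 604) = -111/205675 + 286655/680 = -111/205675 + 286655*(1/680) = -111/205675 + 57331/136 = 11791538329/27971800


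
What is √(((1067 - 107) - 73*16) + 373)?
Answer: √165 ≈ 12.845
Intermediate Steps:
√(((1067 - 107) - 73*16) + 373) = √((960 - 1168) + 373) = √(-208 + 373) = √165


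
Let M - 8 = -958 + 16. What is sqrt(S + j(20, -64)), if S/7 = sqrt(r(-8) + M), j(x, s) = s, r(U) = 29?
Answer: sqrt(-64 + 7*I*sqrt(905)) ≈ 8.8344 + 11.918*I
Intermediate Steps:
M = -934 (M = 8 + (-958 + 16) = 8 - 942 = -934)
S = 7*I*sqrt(905) (S = 7*sqrt(29 - 934) = 7*sqrt(-905) = 7*(I*sqrt(905)) = 7*I*sqrt(905) ≈ 210.58*I)
sqrt(S + j(20, -64)) = sqrt(7*I*sqrt(905) - 64) = sqrt(-64 + 7*I*sqrt(905))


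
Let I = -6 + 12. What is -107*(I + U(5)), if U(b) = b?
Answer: -1177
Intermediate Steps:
I = 6
-107*(I + U(5)) = -107*(6 + 5) = -107*11 = -1177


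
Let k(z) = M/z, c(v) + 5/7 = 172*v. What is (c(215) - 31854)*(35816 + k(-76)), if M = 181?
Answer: 97651274295/532 ≈ 1.8356e+8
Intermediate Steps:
c(v) = -5/7 + 172*v
k(z) = 181/z
(c(215) - 31854)*(35816 + k(-76)) = ((-5/7 + 172*215) - 31854)*(35816 + 181/(-76)) = ((-5/7 + 36980) - 31854)*(35816 + 181*(-1/76)) = (258855/7 - 31854)*(35816 - 181/76) = (35877/7)*(2721835/76) = 97651274295/532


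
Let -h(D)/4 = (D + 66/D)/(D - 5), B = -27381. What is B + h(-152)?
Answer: -81689108/2983 ≈ -27385.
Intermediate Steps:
h(D) = -4*(D + 66/D)/(-5 + D) (h(D) = -4*(D + 66/D)/(D - 5) = -4*(D + 66/D)/(-5 + D))
B + h(-152) = -27381 + 4*(-66 - 1*(-152)²)/(-152*(-5 - 152)) = -27381 + 4*(-1/152)*(-66 - 1*23104)/(-157) = -27381 + 4*(-1/152)*(-1/157)*(-66 - 23104) = -27381 + 4*(-1/152)*(-1/157)*(-23170) = -27381 - 11585/2983 = -81689108/2983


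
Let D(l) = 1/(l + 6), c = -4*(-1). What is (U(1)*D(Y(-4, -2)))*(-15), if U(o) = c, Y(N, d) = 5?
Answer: -60/11 ≈ -5.4545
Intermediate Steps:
c = 4
U(o) = 4
D(l) = 1/(6 + l)
(U(1)*D(Y(-4, -2)))*(-15) = (4/(6 + 5))*(-15) = (4/11)*(-15) = -60/11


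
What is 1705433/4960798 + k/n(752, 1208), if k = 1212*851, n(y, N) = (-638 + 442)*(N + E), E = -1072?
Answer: -633895820591/16529378936 ≈ -38.350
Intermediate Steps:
n(y, N) = 210112 - 196*N (n(y, N) = (-638 + 442)*(N - 1072) = -196*(-1072 + N) = 210112 - 196*N)
k = 1031412
1705433/4960798 + k/n(752, 1208) = 1705433/4960798 + 1031412/(210112 - 196*1208) = 1705433*(1/4960798) + 1031412/(210112 - 236768) = 1705433/4960798 + 1031412/(-26656) = 1705433/4960798 + 1031412*(-1/26656) = 1705433/4960798 - 257853/6664 = -633895820591/16529378936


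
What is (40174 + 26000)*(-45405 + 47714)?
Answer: 152795766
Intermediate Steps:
(40174 + 26000)*(-45405 + 47714) = 66174*2309 = 152795766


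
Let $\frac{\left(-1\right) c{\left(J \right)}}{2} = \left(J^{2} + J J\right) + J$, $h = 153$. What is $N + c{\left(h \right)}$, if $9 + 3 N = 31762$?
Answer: $- \frac{250073}{3} \approx -83358.0$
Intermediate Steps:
$N = \frac{31753}{3}$ ($N = -3 + \frac{1}{3} \cdot 31762 = -3 + \frac{31762}{3} = \frac{31753}{3} \approx 10584.0$)
$c{\left(J \right)} = - 4 J^{2} - 2 J$ ($c{\left(J \right)} = - 2 \left(\left(J^{2} + J J\right) + J\right) = - 2 \left(\left(J^{2} + J^{2}\right) + J\right) = - 2 \left(2 J^{2} + J\right) = - 2 \left(J + 2 J^{2}\right) = - 4 J^{2} - 2 J$)
$N + c{\left(h \right)} = \frac{31753}{3} - 306 \left(1 + 2 \cdot 153\right) = \frac{31753}{3} - 306 \left(1 + 306\right) = \frac{31753}{3} - 306 \cdot 307 = \frac{31753}{3} - 93942 = - \frac{250073}{3}$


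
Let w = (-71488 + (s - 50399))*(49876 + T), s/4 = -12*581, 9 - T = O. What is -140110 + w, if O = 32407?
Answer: -2617907560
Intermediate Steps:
T = -32398 (T = 9 - 1*32407 = 9 - 32407 = -32398)
s = -27888 (s = 4*(-12*581) = 4*(-6972) = -27888)
w = -2617767450 (w = (-71488 + (-27888 - 50399))*(49876 - 32398) = (-71488 - 78287)*17478 = -149775*17478 = -2617767450)
-140110 + w = -140110 - 2617767450 = -2617907560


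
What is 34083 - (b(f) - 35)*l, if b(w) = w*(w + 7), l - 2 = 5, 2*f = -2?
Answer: 34370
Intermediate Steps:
f = -1 (f = (½)*(-2) = -1)
l = 7 (l = 2 + 5 = 7)
b(w) = w*(7 + w)
34083 - (b(f) - 35)*l = 34083 - (-(7 - 1) - 35)*7 = 34083 - (-1*6 - 35)*7 = 34083 - (-6 - 35)*7 = 34083 - (-41)*7 = 34083 - 1*(-287) = 34083 + 287 = 34370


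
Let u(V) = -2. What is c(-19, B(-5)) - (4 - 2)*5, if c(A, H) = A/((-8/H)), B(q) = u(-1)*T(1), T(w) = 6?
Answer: -77/2 ≈ -38.500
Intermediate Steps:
B(q) = -12 (B(q) = -2*6 = -12)
c(A, H) = -A*H/8 (c(A, H) = A*(-H/8) = -A*H/8)
c(-19, B(-5)) - (4 - 2)*5 = -1/8*(-19)*(-12) - (4 - 2)*5 = -57/2 - 2*5 = -57/2 - 1*10 = -57/2 - 10 = -77/2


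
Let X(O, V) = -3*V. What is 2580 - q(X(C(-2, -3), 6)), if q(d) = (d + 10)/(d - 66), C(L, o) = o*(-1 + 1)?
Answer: 54178/21 ≈ 2579.9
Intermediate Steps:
C(L, o) = 0 (C(L, o) = o*0 = 0)
q(d) = (10 + d)/(-66 + d)
2580 - q(X(C(-2, -3), 6)) = 2580 - (10 - 3*6)/(-66 - 3*6) = 2580 - (10 - 18)/(-66 - 18) = 2580 - (-8)/(-84) = 2580 - (-1)*(-8)/84 = 2580 - 1*2/21 = 2580 - 2/21 = 54178/21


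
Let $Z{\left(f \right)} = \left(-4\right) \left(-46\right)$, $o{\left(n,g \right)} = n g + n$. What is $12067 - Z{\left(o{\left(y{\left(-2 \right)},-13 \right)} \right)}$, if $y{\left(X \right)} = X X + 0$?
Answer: $11883$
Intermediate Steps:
$y{\left(X \right)} = X^{2}$ ($y{\left(X \right)} = X^{2} + 0 = X^{2}$)
$o{\left(n,g \right)} = n + g n$ ($o{\left(n,g \right)} = g n + n = n + g n$)
$Z{\left(f \right)} = 184$
$12067 - Z{\left(o{\left(y{\left(-2 \right)},-13 \right)} \right)} = 12067 - 184 = 11883$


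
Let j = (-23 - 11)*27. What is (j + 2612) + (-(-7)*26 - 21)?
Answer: 1855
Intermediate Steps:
j = -918 (j = -34*27 = -918)
(j + 2612) + (-(-7)*26 - 21) = (-918 + 2612) + (-(-7)*26 - 21) = 1694 + (-7*(-26) - 21) = 1694 + (182 - 21) = 1694 + 161 = 1855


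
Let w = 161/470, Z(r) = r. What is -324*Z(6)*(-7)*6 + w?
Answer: 38374721/470 ≈ 81648.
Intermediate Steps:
w = 161/470 (w = 161*(1/470) = 161/470 ≈ 0.34255)
-324*Z(6)*(-7)*6 + w = -324*6*(-7)*6 + 161/470 = -(-13608)*6 + 161/470 = -324*(-252) + 161/470 = 81648 + 161/470 = 38374721/470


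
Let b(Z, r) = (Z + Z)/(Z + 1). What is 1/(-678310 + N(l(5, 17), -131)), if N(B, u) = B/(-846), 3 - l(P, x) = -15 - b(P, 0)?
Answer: -2538/1721550839 ≈ -1.4743e-6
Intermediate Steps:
b(Z, r) = 2*Z/(1 + Z) (b(Z, r) = (2*Z)/(1 + Z) = 2*Z/(1 + Z))
l(P, x) = 18 + 2*P/(1 + P) (l(P, x) = 3 - (-15 - 2*P/(1 + P)) = 3 + (15 + 2*P/(1 + P)) = 18 + 2*P/(1 + P))
N(B, u) = -B/846 (N(B, u) = B*(-1/846) = -B/846)
1/(-678310 + N(l(5, 17), -131)) = 1/(-678310 - (9 + 10*5)/(423*(1 + 5))) = 1/(-678310 - (9 + 50)/(423*6)) = 1/(-678310 - 59/(423*6)) = 1/(-678310 - 1/846*59/3) = 1/(-678310 - 59/2538) = 1/(-1721550839/2538) = -2538/1721550839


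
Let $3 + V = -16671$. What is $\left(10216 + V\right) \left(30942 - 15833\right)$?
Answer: $-97573922$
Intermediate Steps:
$V = -16674$ ($V = -3 - 16671 = -16674$)
$\left(10216 + V\right) \left(30942 - 15833\right) = \left(10216 - 16674\right) \left(30942 - 15833\right) = \left(-6458\right) 15109 = -97573922$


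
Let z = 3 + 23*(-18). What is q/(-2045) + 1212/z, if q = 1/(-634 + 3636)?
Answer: -2480192497/841055330 ≈ -2.9489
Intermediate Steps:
q = 1/3002 ≈ 0.00033311
z = -411 (z = 3 - 414 = -411)
q/(-2045) + 1212/z = (1/3002)/(-2045) + 1212/(-411) = (1/3002)*(-1/2045) + 1212*(-1/411) = -1/6139090 - 404/137 = -2480192497/841055330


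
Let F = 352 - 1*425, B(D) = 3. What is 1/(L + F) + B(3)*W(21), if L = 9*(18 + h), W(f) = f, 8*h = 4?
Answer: 11783/187 ≈ 63.011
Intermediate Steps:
h = ½ (h = (⅛)*4 = ½ ≈ 0.50000)
L = 333/2 (L = 9*(18 + ½) = 9*(37/2) = 333/2 ≈ 166.50)
F = -73 (F = 352 - 425 = -73)
1/(L + F) + B(3)*W(21) = 1/(333/2 - 73) + 3*21 = 1/(187/2) + 63 = 2/187 + 63 = 11783/187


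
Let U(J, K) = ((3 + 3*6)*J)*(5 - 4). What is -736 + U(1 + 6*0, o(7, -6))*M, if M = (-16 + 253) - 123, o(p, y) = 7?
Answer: 1658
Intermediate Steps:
M = 114 (M = 237 - 123 = 114)
U(J, K) = 21*J (U(J, K) = ((3 + 18)*J)*1 = (21*J)*1 = 21*J)
-736 + U(1 + 6*0, o(7, -6))*M = -736 + (21*(1 + 6*0))*114 = -736 + (21*(1 + 0))*114 = -736 + (21*1)*114 = -736 + 21*114 = -736 + 2394 = 1658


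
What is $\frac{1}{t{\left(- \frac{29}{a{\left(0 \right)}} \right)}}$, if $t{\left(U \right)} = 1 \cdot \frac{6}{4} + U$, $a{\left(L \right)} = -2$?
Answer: $\frac{1}{16} \approx 0.0625$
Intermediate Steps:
$t{\left(U \right)} = \frac{3}{2} + U$ ($t{\left(U \right)} = 1 \cdot 6 \cdot \frac{1}{4} + U = 1 \cdot \frac{3}{2} + U = \frac{3}{2} + U$)
$\frac{1}{t{\left(- \frac{29}{a{\left(0 \right)}} \right)}} = \frac{1}{\frac{3}{2} - \frac{29}{-2}} = \frac{1}{\frac{3}{2} - - \frac{29}{2}} = \frac{1}{\frac{3}{2} + \frac{29}{2}} = \frac{1}{16}$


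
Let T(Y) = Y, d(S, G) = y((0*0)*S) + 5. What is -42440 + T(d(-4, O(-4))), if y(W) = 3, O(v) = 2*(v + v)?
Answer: -42432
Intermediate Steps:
O(v) = 4*v (O(v) = 2*(2*v) = 4*v)
d(S, G) = 8 (d(S, G) = 3 + 5 = 8)
-42440 + T(d(-4, O(-4))) = -42440 + 8 = -42432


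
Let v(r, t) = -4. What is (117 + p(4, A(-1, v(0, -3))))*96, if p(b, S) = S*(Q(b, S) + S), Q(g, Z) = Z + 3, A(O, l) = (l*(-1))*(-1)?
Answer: 13152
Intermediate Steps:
A(O, l) = l (A(O, l) = -l*(-1) = l)
Q(g, Z) = 3 + Z
p(b, S) = S*(3 + 2*S) (p(b, S) = S*((3 + S) + S) = S*(3 + 2*S))
(117 + p(4, A(-1, v(0, -3))))*96 = (117 - 4*(3 + 2*(-4)))*96 = (117 - 4*(3 - 8))*96 = (117 - 4*(-5))*96 = (117 + 20)*96 = 137*96 = 13152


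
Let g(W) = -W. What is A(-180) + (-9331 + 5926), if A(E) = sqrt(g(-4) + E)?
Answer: -3405 + 4*I*sqrt(11) ≈ -3405.0 + 13.266*I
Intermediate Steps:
A(E) = sqrt(4 + E) (A(E) = sqrt(-1*(-4) + E) = sqrt(4 + E))
A(-180) + (-9331 + 5926) = sqrt(4 - 180) + (-9331 + 5926) = sqrt(-176) - 3405 = 4*I*sqrt(11) - 3405 = -3405 + 4*I*sqrt(11)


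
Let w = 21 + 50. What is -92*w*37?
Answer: -241684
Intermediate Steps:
w = 71
-92*w*37 = -92*71*37 = -6532*37 = -241684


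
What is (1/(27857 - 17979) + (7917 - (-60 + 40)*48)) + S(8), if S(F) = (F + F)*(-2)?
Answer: 87370911/9878 ≈ 8845.0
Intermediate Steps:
S(F) = -4*F (S(F) = (2*F)*(-2) = -4*F)
(1/(27857 - 17979) + (7917 - (-60 + 40)*48)) + S(8) = (1/(27857 - 17979) + (7917 - (-60 + 40)*48)) - 4*8 = (1/9878 + (7917 - (-20)*48)) - 32 = (1/9878 + (7917 - 1*(-960))) - 32 = (1/9878 + (7917 + 960)) - 32 = (1/9878 + 8877) - 32 = 87687007/9878 - 32 = 87370911/9878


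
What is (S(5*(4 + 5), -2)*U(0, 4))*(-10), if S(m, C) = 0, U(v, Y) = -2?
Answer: 0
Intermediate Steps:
(S(5*(4 + 5), -2)*U(0, 4))*(-10) = (0*(-2))*(-10) = 0*(-10) = 0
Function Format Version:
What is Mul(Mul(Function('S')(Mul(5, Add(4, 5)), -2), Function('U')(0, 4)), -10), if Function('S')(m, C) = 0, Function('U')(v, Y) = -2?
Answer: 0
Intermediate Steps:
Mul(Mul(Function('S')(Mul(5, Add(4, 5)), -2), Function('U')(0, 4)), -10) = Mul(Mul(0, -2), -10) = Mul(0, -10) = 0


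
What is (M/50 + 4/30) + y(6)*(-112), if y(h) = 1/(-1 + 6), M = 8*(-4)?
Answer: -1718/75 ≈ -22.907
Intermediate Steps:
M = -32
y(h) = ⅕ (y(h) = 1/5 = ⅕)
(M/50 + 4/30) + y(6)*(-112) = (-32/50 + 4/30) + (⅕)*(-112) = (-32*1/50 + 4*(1/30)) - 112/5 = (-16/25 + 2/15) - 112/5 = -38/75 - 112/5 = -1718/75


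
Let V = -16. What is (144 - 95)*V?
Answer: -784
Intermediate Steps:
(144 - 95)*V = (144 - 95)*(-16) = 49*(-16) = -784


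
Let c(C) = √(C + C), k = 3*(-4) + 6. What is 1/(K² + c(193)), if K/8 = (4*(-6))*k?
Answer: 663552/880602513215 - √386/1761205026430 ≈ 7.5351e-7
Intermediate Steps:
k = -6 (k = -12 + 6 = -6)
c(C) = √2*√C (c(C) = √(2*C) = √2*√C)
K = 1152 (K = 8*((4*(-6))*(-6)) = 8*(-24*(-6)) = 8*144 = 1152)
1/(K² + c(193)) = 1/(1152² + √2*√193) = 1/(1327104 + √386)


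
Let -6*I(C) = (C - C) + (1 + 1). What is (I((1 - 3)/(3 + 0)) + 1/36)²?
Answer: 121/1296 ≈ 0.093364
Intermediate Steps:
I(C) = -⅓ (I(C) = -((C - C) + (1 + 1))/6 = -(0 + 2)/6 = -⅙*2 = -⅓)
(I((1 - 3)/(3 + 0)) + 1/36)² = (-⅓ + 1/36)² = (-11/36)² = 121/1296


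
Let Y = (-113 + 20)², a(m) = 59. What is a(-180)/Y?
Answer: 59/8649 ≈ 0.0068216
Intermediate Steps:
Y = 8649 (Y = (-93)² = 8649)
a(-180)/Y = 59/8649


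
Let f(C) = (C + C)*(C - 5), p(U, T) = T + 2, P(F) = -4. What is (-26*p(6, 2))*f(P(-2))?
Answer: -7488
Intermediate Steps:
p(U, T) = 2 + T
f(C) = 2*C*(-5 + C) (f(C) = (2*C)*(-5 + C) = 2*C*(-5 + C))
(-26*p(6, 2))*f(P(-2)) = (-26*(2 + 2))*(2*(-4)*(-5 - 4)) = (-26*4)*(2*(-4)*(-9)) = -104*72 = -7488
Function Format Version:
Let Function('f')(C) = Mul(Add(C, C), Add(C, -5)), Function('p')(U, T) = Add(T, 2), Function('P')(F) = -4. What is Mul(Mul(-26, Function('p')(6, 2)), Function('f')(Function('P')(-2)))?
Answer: -7488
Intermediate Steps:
Function('p')(U, T) = Add(2, T)
Function('f')(C) = Mul(2, C, Add(-5, C)) (Function('f')(C) = Mul(Mul(2, C), Add(-5, C)) = Mul(2, C, Add(-5, C)))
Mul(Mul(-26, Function('p')(6, 2)), Function('f')(Function('P')(-2))) = Mul(Mul(-26, Add(2, 2)), Mul(2, -4, Add(-5, -4))) = Mul(Mul(-26, 4), Mul(2, -4, -9)) = Mul(-104, 72) = -7488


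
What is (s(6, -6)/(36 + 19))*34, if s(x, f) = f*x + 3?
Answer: -102/5 ≈ -20.400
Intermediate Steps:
s(x, f) = 3 + f*x
(s(6, -6)/(36 + 19))*34 = ((3 - 6*6)/(36 + 19))*34 = ((3 - 36)/55)*34 = -33*1/55*34 = -⅗*34 = -102/5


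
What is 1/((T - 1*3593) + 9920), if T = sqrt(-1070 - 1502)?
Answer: 6327/40033501 - 2*I*sqrt(643)/40033501 ≈ 0.00015804 - 1.2668e-6*I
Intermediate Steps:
T = 2*I*sqrt(643) (T = sqrt(-2572) = 2*I*sqrt(643) ≈ 50.715*I)
1/((T - 1*3593) + 9920) = 1/((2*I*sqrt(643) - 1*3593) + 9920) = 1/((2*I*sqrt(643) - 3593) + 9920) = 1/((-3593 + 2*I*sqrt(643)) + 9920) = 1/(6327 + 2*I*sqrt(643))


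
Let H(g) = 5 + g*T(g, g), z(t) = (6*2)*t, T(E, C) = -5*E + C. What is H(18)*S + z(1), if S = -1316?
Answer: 1698968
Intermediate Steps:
T(E, C) = C - 5*E
z(t) = 12*t
H(g) = 5 - 4*g² (H(g) = 5 + g*(g - 5*g) = 5 + g*(-4*g) = 5 - 4*g²)
H(18)*S + z(1) = (5 - 4*18²)*(-1316) + 12*1 = (5 - 4*324)*(-1316) + 12 = (5 - 1296)*(-1316) + 12 = -1291*(-1316) + 12 = 1698956 + 12 = 1698968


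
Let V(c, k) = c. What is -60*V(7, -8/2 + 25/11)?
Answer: -420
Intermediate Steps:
-60*V(7, -8/2 + 25/11) = -60*7 = -420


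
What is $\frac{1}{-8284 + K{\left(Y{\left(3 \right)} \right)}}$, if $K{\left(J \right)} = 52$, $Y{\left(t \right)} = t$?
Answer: $- \frac{1}{8232} \approx -0.00012148$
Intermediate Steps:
$\frac{1}{-8284 + K{\left(Y{\left(3 \right)} \right)}} = \frac{1}{-8284 + 52} = \frac{1}{-8232} = - \frac{1}{8232}$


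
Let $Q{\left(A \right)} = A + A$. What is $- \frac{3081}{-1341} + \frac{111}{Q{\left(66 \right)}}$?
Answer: $\frac{61727}{19668} \approx 3.1384$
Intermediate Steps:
$Q{\left(A \right)} = 2 A$
$- \frac{3081}{-1341} + \frac{111}{Q{\left(66 \right)}} = - \frac{3081}{-1341} + \frac{111}{2 \cdot 66} = \left(-3081\right) \left(- \frac{1}{1341}\right) + \frac{111}{132} = \frac{1027}{447} + 111 \cdot \frac{1}{132} = \frac{1027}{447} + \frac{37}{44} = \frac{61727}{19668}$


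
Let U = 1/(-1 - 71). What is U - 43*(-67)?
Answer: 207431/72 ≈ 2881.0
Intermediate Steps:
U = -1/72 (U = 1/(-72) = -1/72 ≈ -0.013889)
U - 43*(-67) = -1/72 - 43*(-67) = -1/72 + 2881 = 207431/72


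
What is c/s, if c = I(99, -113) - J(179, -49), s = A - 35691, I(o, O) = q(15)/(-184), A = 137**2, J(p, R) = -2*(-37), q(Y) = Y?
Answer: 13631/3113648 ≈ 0.0043778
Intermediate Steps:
J(p, R) = 74
A = 18769
I(o, O) = -15/184 (I(o, O) = 15/(-184) = 15*(-1/184) = -15/184)
s = -16922 (s = 18769 - 35691 = -16922)
c = -13631/184 (c = -15/184 - 1*74 = -15/184 - 74 = -13631/184 ≈ -74.082)
c/s = -13631/184/(-16922) = -13631/184*(-1/16922) = 13631/3113648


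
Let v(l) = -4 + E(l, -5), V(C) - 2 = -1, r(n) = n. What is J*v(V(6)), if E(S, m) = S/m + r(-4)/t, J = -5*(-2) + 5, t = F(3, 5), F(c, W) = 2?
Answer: -93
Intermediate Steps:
V(C) = 1 (V(C) = 2 - 1 = 1)
t = 2
J = 15 (J = 10 + 5 = 15)
E(S, m) = -2 + S/m (E(S, m) = S/m - 4/2 = S/m - 4*½ = S/m - 2 = -2 + S/m)
v(l) = -6 - l/5 (v(l) = -4 + (-2 + l/(-5)) = -4 + (-2 + l*(-⅕)) = -4 + (-2 - l/5) = -6 - l/5)
J*v(V(6)) = 15*(-6 - ⅕*1) = 15*(-6 - ⅕) = 15*(-31/5) = -93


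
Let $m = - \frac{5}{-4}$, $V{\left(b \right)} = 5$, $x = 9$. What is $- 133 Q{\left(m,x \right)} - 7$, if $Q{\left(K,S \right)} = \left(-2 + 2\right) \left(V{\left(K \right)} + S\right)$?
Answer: $-7$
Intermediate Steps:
$m = \frac{5}{4}$ ($m = \left(-5\right) \left(- \frac{1}{4}\right) = \frac{5}{4} \approx 1.25$)
$Q{\left(K,S \right)} = 0$ ($Q{\left(K,S \right)} = \left(-2 + 2\right) \left(5 + S\right) = 0 \left(5 + S\right) = 0$)
$- 133 Q{\left(m,x \right)} - 7 = \left(-133\right) 0 - 7 = 0 - 7 = -7$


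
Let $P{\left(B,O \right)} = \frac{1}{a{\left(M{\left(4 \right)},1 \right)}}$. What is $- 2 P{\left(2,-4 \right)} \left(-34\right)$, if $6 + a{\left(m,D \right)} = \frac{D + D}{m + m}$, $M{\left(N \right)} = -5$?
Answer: $- \frac{340}{31} \approx -10.968$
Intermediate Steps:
$a{\left(m,D \right)} = -6 + \frac{D}{m}$ ($a{\left(m,D \right)} = -6 + \frac{D + D}{m + m} = -6 + \frac{2 D}{2 m} = -6 + 2 D \frac{1}{2 m} = -6 + \frac{D}{m}$)
$P{\left(B,O \right)} = - \frac{5}{31}$ ($P{\left(B,O \right)} = \frac{1}{-6 + 1 \frac{1}{-5}} = \frac{1}{-6 + 1 \left(- \frac{1}{5}\right)} = \frac{1}{-6 - \frac{1}{5}} = \frac{1}{- \frac{31}{5}} = - \frac{5}{31}$)
$- 2 P{\left(2,-4 \right)} \left(-34\right) = \left(-2\right) \left(- \frac{5}{31}\right) \left(-34\right) = \frac{10}{31} \left(-34\right) = - \frac{340}{31}$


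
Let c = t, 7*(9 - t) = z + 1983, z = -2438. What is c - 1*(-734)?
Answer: 808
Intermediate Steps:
t = 74 (t = 9 - (-2438 + 1983)/7 = 9 - ⅐*(-455) = 9 + 65 = 74)
c = 74
c - 1*(-734) = 74 - 1*(-734) = 74 + 734 = 808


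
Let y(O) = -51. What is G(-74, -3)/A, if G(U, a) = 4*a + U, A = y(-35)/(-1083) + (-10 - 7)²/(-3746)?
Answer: 116298316/40647 ≈ 2861.2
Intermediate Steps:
A = -40647/1352306 (A = -51/(-1083) + (-10 - 7)²/(-3746) = -51*(-1/1083) + (-17)²*(-1/3746) = 17/361 + 289*(-1/3746) = 17/361 - 289/3746 = -40647/1352306 ≈ -0.030058)
G(U, a) = U + 4*a
G(-74, -3)/A = (-74 + 4*(-3))/(-40647/1352306) = (-74 - 12)*(-1352306/40647) = -86*(-1352306/40647) = 116298316/40647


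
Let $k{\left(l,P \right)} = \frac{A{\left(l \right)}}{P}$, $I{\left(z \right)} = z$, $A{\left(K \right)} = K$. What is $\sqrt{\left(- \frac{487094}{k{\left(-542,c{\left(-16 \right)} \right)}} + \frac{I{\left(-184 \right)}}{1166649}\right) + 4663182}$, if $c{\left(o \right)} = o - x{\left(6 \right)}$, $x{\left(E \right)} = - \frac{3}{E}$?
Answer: $\frac{\sqrt{1858926008015776603959330}}{632323758} \approx 2156.2$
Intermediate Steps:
$c{\left(o \right)} = \frac{1}{2} + o$ ($c{\left(o \right)} = o - - \frac{3}{6} = o - \left(-3\right) \frac{1}{6} = o - - \frac{1}{2} = o + \frac{1}{2} = \frac{1}{2} + o$)
$k{\left(l,P \right)} = \frac{l}{P}$
$\sqrt{\left(- \frac{487094}{k{\left(-542,c{\left(-16 \right)} \right)}} + \frac{I{\left(-184 \right)}}{1166649}\right) + 4663182} = \sqrt{\left(- \frac{487094}{\left(-542\right) \frac{1}{\frac{1}{2} - 16}} - \frac{184}{1166649}\right) + 4663182} = \sqrt{\left(- \frac{487094}{\left(-542\right) \frac{1}{- \frac{31}{2}}} - \frac{184}{1166649}\right) + 4663182} = \sqrt{\left(- \frac{487094}{\left(-542\right) \left(- \frac{2}{31}\right)} - \frac{184}{1166649}\right) + 4663182} = \sqrt{\left(- \frac{487094}{\frac{1084}{31}} - \frac{184}{1166649}\right) + 4663182} = \sqrt{\left(\left(-487094\right) \frac{31}{1084} - \frac{184}{1166649}\right) + 4663182} = \sqrt{\left(- \frac{7549957}{542} - \frac{184}{1166649}\right) + 4663182} = \sqrt{- \frac{8808149883821}{632323758} + 4663182} = \sqrt{\frac{2939832616594135}{632323758}} = \frac{\sqrt{1858926008015776603959330}}{632323758}$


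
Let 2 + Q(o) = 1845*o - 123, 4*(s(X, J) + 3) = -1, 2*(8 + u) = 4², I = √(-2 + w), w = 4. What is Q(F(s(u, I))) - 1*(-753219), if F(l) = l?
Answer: 2988391/4 ≈ 7.4710e+5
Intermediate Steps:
I = √2 (I = √(-2 + 4) = √2 ≈ 1.4142)
u = 0 (u = -8 + (½)*4² = -8 + (½)*16 = -8 + 8 = 0)
s(X, J) = -13/4 (s(X, J) = -3 + (¼)*(-1) = -3 - ¼ = -13/4)
Q(o) = -125 + 1845*o (Q(o) = -2 + (1845*o - 123) = -2 + (-123 + 1845*o) = -125 + 1845*o)
Q(F(s(u, I))) - 1*(-753219) = (-125 + 1845*(-13/4)) - 1*(-753219) = (-125 - 23985/4) + 753219 = -24485/4 + 753219 = 2988391/4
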